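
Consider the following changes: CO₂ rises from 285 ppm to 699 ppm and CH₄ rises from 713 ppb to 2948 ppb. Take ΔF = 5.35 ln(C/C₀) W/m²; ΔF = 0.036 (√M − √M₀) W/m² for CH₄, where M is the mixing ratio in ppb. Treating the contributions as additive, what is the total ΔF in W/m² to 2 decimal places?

CO₂: 5.35 × ln(699/285) = 5.35 × ln(2.45263) = 5.35 × 0.89716 = 4.7998 W/m².
CH₄: 0.036 × (√2948 − √713) = 0.036 × (54.2955 − 26.7021) = 0.036 × 27.5934 = 0.9934 W/m².
Total ΔF = 4.7998 + 0.9934 = 5.7932 W/m².

ΔF = 5.79 W/m²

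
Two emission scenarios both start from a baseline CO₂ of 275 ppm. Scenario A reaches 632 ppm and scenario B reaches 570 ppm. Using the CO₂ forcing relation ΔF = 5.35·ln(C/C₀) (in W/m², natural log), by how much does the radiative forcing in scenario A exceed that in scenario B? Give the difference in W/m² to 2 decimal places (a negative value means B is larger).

ΔF_A − ΔF_B = 0.55 W/m²

ΔF_A = 5.35 ln(632/275) = 5.35 × 0.83212 = 4.4518 W/m².
ΔF_B = 5.35 ln(570/275) = 5.35 × 0.72887 = 3.8995 W/m².
Difference: 4.4518 − 3.8995 = 0.5523 W/m².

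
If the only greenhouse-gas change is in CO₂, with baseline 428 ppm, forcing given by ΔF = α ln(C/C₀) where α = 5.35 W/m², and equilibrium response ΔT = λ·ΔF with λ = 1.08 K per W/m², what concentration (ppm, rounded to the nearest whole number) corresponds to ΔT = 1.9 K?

Required forcing: ΔF = ΔT/λ = 1.9/1.08 = 1.7593 W/m².
Then ln(C/428) = ΔF/5.35 = 1.7593/5.35 = 0.32884.
So C = 428 × e^0.32884 = 428 × 1.38936 = 594.65 ppm.

C ≈ 595 ppm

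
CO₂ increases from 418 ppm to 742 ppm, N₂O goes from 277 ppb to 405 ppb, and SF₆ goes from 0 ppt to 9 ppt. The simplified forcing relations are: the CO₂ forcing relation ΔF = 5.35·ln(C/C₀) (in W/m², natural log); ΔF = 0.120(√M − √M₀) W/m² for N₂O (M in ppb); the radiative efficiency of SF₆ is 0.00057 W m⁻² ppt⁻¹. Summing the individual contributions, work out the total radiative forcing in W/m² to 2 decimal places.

ΔF = 3.49 W/m²

CO₂: 5.35 × ln(742/418) = 5.35 × ln(1.77512) = 5.35 × 0.57387 = 3.0702 W/m².
N₂O: 0.120 × (√405 − √277) = 0.120 × (20.1246 − 16.6433) = 0.120 × 3.4813 = 0.4178 W/m².
SF₆: ΔF = 0.00057 × (9 − 0) = 0.00057 × 9 = 0.0051 W/m².
Total ΔF = 3.0702 + 0.4178 + 0.0051 = 3.4931 W/m².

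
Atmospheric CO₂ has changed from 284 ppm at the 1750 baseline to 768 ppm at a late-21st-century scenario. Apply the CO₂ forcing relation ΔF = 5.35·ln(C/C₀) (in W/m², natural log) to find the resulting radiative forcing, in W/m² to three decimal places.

ΔF = 5.322 W/m²

CO₂ absorption bands are partially saturated, so forcing scales with the logarithm of the concentration ratio.
CO₂: 5.35 × ln(768/284) = 5.35 × ln(2.70423) = 5.35 × 0.99482 = 5.3223 W/m².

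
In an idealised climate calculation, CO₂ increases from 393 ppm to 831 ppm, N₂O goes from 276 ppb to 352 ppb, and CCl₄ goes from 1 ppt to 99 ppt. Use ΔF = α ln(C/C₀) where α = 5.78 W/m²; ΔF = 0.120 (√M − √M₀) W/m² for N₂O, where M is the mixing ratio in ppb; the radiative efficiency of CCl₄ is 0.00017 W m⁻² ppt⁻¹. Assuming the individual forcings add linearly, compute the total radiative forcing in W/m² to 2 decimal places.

ΔF = 4.60 W/m²

CO₂: 5.78 × ln(831/393) = 5.78 × ln(2.11450) = 5.78 × 0.74882 = 4.3282 W/m².
N₂O: 0.120 × (√352 − √276) = 0.120 × (18.7617 − 16.6132) = 0.120 × 2.1485 = 0.2578 W/m².
CCl₄: ΔF = 0.00017 × (99 − 1) = 0.00017 × 98 = 0.0167 W/m².
Total ΔF = 4.3282 + 0.2578 + 0.0167 = 4.6027 W/m².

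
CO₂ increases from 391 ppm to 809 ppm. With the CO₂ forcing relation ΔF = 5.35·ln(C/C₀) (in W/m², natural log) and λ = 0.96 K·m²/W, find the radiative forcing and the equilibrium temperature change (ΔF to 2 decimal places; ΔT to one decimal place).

CO₂: 5.35 × ln(809/391) = 5.35 × ln(2.06905) = 5.35 × 0.72709 = 3.8899 W/m².
ΔT = λ ΔF = 0.96 × 3.89 = 3.7344 K.

ΔF = 3.89 W/m²; ΔT = 3.7 K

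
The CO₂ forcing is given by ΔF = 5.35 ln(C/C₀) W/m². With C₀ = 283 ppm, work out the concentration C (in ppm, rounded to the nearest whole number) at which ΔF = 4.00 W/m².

Set 5.35 ln(C/283) = 4.00, so ln(C/283) = 4.00/5.35 = 0.74766.
Then C/283 = e^0.74766 = 2.11205, giving C = 283 × 2.11205 = 597.71 ppm.

C ≈ 598 ppm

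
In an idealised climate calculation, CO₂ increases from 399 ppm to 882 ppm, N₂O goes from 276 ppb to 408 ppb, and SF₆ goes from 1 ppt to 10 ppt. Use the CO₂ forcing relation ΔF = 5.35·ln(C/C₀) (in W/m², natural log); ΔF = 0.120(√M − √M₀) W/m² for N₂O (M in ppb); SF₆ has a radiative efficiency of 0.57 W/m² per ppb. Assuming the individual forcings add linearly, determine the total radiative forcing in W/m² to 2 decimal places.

ΔF = 4.68 W/m²

CO₂: 5.35 × ln(882/399) = 5.35 × ln(2.21053) = 5.35 × 0.79323 = 4.2438 W/m².
N₂O: 0.120 × (√408 − √276) = 0.120 × (20.1990 − 16.6132) = 0.120 × 3.5858 = 0.4303 W/m².
SF₆: Δ = 10 − 1 = 9 ppt = 0.009 ppb; ΔF = 0.57 × 0.009 = 0.0051 W/m².
Total ΔF = 4.2438 + 0.4303 + 0.0051 = 4.6792 W/m².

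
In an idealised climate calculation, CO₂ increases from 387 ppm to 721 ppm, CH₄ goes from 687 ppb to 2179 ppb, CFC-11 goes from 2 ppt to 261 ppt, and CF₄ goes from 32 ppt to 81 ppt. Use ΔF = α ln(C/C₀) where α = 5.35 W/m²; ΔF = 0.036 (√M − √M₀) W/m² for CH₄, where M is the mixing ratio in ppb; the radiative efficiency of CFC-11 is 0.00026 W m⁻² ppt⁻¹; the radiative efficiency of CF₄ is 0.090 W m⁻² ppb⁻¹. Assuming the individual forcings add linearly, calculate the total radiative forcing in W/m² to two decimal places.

ΔF = 4.14 W/m²

CO₂: 5.35 × ln(721/387) = 5.35 × ln(1.86305) = 5.35 × 0.62221 = 3.3288 W/m².
CH₄: 0.036 × (√2179 − √687) = 0.036 × (46.6798 − 26.2107) = 0.036 × 20.4691 = 0.7369 W/m².
CFC-11: ΔF = 0.00026 × (261 − 2) = 0.00026 × 259 = 0.0673 W/m².
CF₄: Δ = 81 − 32 = 49 ppt = 0.049 ppb; ΔF = 0.090 × 0.049 = 0.0044 W/m².
Total ΔF = 3.3288 + 0.7369 + 0.0673 + 0.0044 = 4.1374 W/m².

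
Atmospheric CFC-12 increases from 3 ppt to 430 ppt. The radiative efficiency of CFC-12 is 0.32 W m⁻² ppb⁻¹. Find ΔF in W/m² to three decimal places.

ΔF = 0.137 W/m²

CFC-12: Δ = 430 − 3 = 427 ppt = 0.427 ppb; ΔF = 0.32 × 0.427 = 0.1366 W/m².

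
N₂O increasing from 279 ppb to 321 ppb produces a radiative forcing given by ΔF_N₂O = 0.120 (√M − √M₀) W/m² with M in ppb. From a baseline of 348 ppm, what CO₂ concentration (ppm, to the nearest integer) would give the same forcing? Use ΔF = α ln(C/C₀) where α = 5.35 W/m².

C ≈ 358 ppm

N₂O forcing: 0.120 × (√321 − √279) = 0.120 × (17.9165 − 16.7033) = 0.120 × 1.2132 = 0.14558 W/m².
Set 5.35 ln(C/348) = 0.14558: ln(C/348) = 0.14558/5.35 = 0.02721, so C = 348 × e^0.02721 = 348 × 1.02758 = 357.60 ppm.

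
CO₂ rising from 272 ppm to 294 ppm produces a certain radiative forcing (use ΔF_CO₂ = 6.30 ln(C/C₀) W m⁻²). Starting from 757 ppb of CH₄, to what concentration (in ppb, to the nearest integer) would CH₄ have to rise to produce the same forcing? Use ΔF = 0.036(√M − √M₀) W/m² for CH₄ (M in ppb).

CO₂ forcing: 6.30 × ln(294/272) = 6.30 × 0.077778 = 0.49000 W/m².
Set 0.036(√M − √757) = 0.49000: √M = 0.49000/0.036 + √757 = 13.6111 + 27.5136 = 41.1247.
M = (41.1247)² = 1691.24 ppb.

M ≈ 1691 ppb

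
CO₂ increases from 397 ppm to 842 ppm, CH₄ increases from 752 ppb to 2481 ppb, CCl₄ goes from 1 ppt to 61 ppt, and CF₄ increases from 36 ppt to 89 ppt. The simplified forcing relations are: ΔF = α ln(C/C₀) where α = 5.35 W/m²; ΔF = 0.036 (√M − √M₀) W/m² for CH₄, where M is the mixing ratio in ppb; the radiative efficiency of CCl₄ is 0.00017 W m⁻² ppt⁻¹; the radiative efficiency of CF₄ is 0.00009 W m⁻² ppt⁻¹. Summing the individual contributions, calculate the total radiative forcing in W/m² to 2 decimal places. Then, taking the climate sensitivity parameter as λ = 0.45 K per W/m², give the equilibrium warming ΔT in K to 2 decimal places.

CO₂: 5.35 × ln(842/397) = 5.35 × ln(2.12091) = 5.35 × 0.75185 = 4.0224 W/m².
CH₄: 0.036 × (√2481 − √752) = 0.036 × (49.8096 − 27.4226) = 0.036 × 22.3870 = 0.8059 W/m².
CCl₄: ΔF = 0.00017 × (61 − 1) = 0.00017 × 60 = 0.0102 W/m².
CF₄: ΔF = 0.00009 × (89 − 36) = 0.00009 × 53 = 0.0048 W/m².
Total ΔF = 4.0224 + 0.8059 + 0.0102 + 0.0048 = 4.8433 W/m².
ΔT = λ ΔF = 0.45 × 4.84 = 2.1780 K.

ΔF = 4.84 W/m²; ΔT = 2.18 K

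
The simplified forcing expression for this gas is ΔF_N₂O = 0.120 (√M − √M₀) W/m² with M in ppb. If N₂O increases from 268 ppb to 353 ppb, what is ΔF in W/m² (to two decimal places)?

ΔF = 0.29 W/m²

N₂O: 0.120 × (√353 − √268) = 0.120 × (18.7883 − 16.3707) = 0.120 × 2.4176 = 0.2901 W/m².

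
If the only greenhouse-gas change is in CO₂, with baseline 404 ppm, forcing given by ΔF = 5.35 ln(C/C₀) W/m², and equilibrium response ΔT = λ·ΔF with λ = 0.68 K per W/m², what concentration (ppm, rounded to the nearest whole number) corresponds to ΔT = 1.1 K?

Required forcing: ΔF = ΔT/λ = 1.1/0.68 = 1.6176 W/m².
Then ln(C/404) = ΔF/5.35 = 1.6176/5.35 = 0.30236.
So C = 404 × e^0.30236 = 404 × 1.35305 = 546.63 ppm.

C ≈ 547 ppm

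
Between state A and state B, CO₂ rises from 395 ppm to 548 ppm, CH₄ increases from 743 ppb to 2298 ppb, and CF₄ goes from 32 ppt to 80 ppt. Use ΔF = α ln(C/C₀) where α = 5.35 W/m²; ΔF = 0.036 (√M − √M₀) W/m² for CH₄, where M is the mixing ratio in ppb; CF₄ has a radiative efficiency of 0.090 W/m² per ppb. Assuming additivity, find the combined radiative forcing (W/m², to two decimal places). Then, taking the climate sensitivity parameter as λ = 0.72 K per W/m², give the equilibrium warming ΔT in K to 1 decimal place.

ΔF = 2.50 W/m²; ΔT = 1.8 K

CO₂: 5.35 × ln(548/395) = 5.35 × ln(1.38734) = 5.35 × 0.32739 = 1.7515 W/m².
CH₄: 0.036 × (√2298 − √743) = 0.036 × (47.9375 − 27.2580) = 0.036 × 20.6795 = 0.7445 W/m².
CF₄: Δ = 80 − 32 = 48 ppt = 0.048 ppb; ΔF = 0.090 × 0.048 = 0.0043 W/m².
Total ΔF = 1.7515 + 0.7445 + 0.0043 = 2.5003 W/m².
ΔT = λ ΔF = 0.72 × 2.50 = 1.8000 K.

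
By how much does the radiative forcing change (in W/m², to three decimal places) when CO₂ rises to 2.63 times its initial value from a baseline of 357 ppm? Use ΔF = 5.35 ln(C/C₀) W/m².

ΔF = 5.173 W/m²

Because the forcing depends only on the ratio C/C₀, the initial concentration does not enter.
ΔF = 5.35 × ln(2.63) = 5.35 × 0.96698 = 5.1733 W/m².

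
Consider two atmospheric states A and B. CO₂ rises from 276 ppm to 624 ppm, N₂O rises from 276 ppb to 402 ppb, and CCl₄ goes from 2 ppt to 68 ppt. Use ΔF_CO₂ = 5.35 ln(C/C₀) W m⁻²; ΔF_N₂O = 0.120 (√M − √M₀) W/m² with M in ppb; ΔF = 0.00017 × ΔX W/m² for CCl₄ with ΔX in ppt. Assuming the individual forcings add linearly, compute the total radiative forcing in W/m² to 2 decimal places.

ΔF = 4.79 W/m²

CO₂: 5.35 × ln(624/276) = 5.35 × ln(2.26087) = 5.35 × 0.81575 = 4.3643 W/m².
N₂O: 0.120 × (√402 − √276) = 0.120 × (20.0499 − 16.6132) = 0.120 × 3.4367 = 0.4124 W/m².
CCl₄: ΔF = 0.00017 × (68 − 2) = 0.00017 × 66 = 0.0112 W/m².
Total ΔF = 4.3643 + 0.4124 + 0.0112 = 4.7879 W/m².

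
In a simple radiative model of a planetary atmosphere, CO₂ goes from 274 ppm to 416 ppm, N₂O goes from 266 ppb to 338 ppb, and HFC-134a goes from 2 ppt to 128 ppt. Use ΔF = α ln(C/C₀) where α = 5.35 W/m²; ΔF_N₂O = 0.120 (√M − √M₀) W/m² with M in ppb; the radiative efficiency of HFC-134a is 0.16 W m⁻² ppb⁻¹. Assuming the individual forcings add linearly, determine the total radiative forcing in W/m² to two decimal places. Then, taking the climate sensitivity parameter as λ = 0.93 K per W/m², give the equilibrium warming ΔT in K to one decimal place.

ΔF = 2.50 W/m²; ΔT = 2.3 K

CO₂: 5.35 × ln(416/274) = 5.35 × ln(1.51825) = 5.35 × 0.41756 = 2.2339 W/m².
N₂O: 0.120 × (√338 − √266) = 0.120 × (18.3848 − 16.3095) = 0.120 × 2.0753 = 0.2490 W/m².
HFC-134a: Δ = 128 − 2 = 126 ppt = 0.126 ppb; ΔF = 0.16 × 0.126 = 0.0202 W/m².
Total ΔF = 2.2339 + 0.2490 + 0.0202 = 2.5031 W/m².
ΔT = λ ΔF = 0.93 × 2.50 = 2.3250 K.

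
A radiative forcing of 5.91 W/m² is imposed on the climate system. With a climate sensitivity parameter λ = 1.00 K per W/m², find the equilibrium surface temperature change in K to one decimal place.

ΔT = λ ΔF = 1.00 × 5.91 = 5.9100 K.

ΔT = 5.9 K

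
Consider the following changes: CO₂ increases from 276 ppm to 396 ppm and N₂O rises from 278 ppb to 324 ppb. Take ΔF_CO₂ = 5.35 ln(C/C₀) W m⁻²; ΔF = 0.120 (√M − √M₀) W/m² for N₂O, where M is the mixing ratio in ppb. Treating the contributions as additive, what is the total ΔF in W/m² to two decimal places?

ΔF = 2.09 W/m²

CO₂: 5.35 × ln(396/276) = 5.35 × ln(1.43478) = 5.35 × 0.36101 = 1.9314 W/m².
N₂O: 0.120 × (√324 − √278) = 0.120 × (18.0000 − 16.6733) = 0.120 × 1.3267 = 0.1592 W/m².
Total ΔF = 1.9314 + 0.1592 = 2.0906 W/m².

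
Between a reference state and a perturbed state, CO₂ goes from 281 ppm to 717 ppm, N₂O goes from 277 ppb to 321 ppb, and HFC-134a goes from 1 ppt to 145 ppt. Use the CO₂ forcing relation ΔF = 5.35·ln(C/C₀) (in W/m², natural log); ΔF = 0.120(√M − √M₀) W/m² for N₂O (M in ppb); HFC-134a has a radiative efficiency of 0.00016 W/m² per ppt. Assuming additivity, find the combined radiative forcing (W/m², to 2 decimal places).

CO₂: 5.35 × ln(717/281) = 5.35 × ln(2.55160) = 5.35 × 0.93672 = 5.0115 W/m².
N₂O: 0.120 × (√321 − √277) = 0.120 × (17.9165 − 16.6433) = 0.120 × 1.2732 = 0.1528 W/m².
HFC-134a: ΔF = 0.00016 × (145 − 1) = 0.00016 × 144 = 0.0230 W/m².
Total ΔF = 5.0115 + 0.1528 + 0.0230 = 5.1873 W/m².

ΔF = 5.19 W/m²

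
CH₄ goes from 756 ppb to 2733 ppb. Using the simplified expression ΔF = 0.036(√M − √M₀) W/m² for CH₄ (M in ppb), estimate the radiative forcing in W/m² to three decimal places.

CH₄: 0.036 × (√2733 − √756) = 0.036 × (52.2781 − 27.4955) = 0.036 × 24.7826 = 0.8922 W/m².

ΔF = 0.892 W/m²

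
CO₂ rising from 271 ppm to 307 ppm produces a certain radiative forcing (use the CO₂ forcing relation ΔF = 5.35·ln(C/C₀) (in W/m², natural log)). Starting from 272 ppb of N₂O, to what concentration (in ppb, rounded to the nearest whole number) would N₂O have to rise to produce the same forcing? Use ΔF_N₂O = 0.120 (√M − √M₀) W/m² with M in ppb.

CO₂ forcing: 5.35 × ln(307/271) = 5.35 × 0.124729 = 0.66730 W/m².
Set 0.120(√M − √272) = 0.66730: √M = 0.66730/0.120 + √272 = 5.5608 + 16.4924 = 22.0532.
M = (22.0532)² = 486.34 ppb.

M ≈ 486 ppb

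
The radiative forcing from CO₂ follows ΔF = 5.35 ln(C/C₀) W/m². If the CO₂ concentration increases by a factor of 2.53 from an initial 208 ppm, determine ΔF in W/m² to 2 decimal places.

ΔF = 4.97 W/m²

Because the forcing depends only on the ratio C/C₀, the initial concentration does not enter.
ΔF = 5.35 × ln(2.53) = 5.35 × 0.92822 = 4.9660 W/m².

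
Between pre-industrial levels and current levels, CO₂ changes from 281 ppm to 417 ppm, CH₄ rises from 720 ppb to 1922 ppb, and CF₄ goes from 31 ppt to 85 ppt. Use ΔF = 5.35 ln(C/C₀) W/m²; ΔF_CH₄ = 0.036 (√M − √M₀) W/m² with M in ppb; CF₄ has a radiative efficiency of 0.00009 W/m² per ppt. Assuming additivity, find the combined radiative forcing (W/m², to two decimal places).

ΔF = 2.73 W/m²

CO₂: 5.35 × ln(417/281) = 5.35 × ln(1.48399) = 5.35 × 0.39473 = 2.1118 W/m².
CH₄: 0.036 × (√1922 − √720) = 0.036 × (43.8406 − 26.8328) = 0.036 × 17.0078 = 0.6123 W/m².
CF₄: ΔF = 0.00009 × (85 − 31) = 0.00009 × 54 = 0.0049 W/m².
Total ΔF = 2.1118 + 0.6123 + 0.0049 = 2.7290 W/m².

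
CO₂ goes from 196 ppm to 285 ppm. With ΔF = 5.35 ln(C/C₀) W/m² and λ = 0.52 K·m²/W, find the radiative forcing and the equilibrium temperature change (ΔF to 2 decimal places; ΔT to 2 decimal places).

CO₂: 5.35 × ln(285/196) = 5.35 × ln(1.45408) = 5.35 × 0.37437 = 2.0029 W/m².
ΔT = λ ΔF = 0.52 × 2.00 = 1.0400 K.

ΔF = 2.00 W/m²; ΔT = 1.04 K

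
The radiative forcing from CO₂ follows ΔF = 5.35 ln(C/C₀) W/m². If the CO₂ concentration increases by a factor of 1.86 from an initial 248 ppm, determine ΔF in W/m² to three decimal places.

ΔF = 3.320 W/m²

ΔF = 5.35 × ln(1.86) = 5.35 × 0.62058 = 3.3201 W/m².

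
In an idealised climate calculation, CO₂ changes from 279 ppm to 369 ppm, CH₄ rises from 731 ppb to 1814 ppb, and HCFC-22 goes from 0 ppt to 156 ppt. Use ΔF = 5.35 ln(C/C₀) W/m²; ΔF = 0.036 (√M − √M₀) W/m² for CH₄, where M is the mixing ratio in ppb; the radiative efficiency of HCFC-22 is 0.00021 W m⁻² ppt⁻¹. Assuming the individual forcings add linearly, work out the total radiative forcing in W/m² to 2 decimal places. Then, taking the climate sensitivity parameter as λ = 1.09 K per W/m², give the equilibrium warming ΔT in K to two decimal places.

ΔF = 2.09 W/m²; ΔT = 2.28 K

CO₂: 5.35 × ln(369/279) = 5.35 × ln(1.32258) = 5.35 × 0.27958 = 1.4958 W/m².
CH₄: 0.036 × (√1814 − √731) = 0.036 × (42.5911 − 27.0370) = 0.036 × 15.5541 = 0.5599 W/m².
HCFC-22: ΔF = 0.00021 × (156 − 0) = 0.00021 × 156 = 0.0328 W/m².
Total ΔF = 1.4958 + 0.5599 + 0.0328 = 2.0885 W/m².
ΔT = λ ΔF = 1.09 × 2.09 = 2.2781 K.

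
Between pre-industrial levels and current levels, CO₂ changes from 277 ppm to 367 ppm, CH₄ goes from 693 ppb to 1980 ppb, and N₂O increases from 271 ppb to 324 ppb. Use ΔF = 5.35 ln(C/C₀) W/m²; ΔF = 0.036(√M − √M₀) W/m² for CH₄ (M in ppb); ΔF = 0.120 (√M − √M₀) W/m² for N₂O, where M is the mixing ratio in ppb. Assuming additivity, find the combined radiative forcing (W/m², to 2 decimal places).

ΔF = 2.34 W/m²

CO₂: 5.35 × ln(367/277) = 5.35 × ln(1.32491) = 5.35 × 0.28134 = 1.5052 W/m².
CH₄: 0.036 × (√1980 − √693) = 0.036 × (44.4972 − 26.3249) = 0.036 × 18.1723 = 0.6542 W/m².
N₂O: 0.120 × (√324 − √271) = 0.120 × (18.0000 − 16.4621) = 0.120 × 1.5379 = 0.1845 W/m².
Total ΔF = 1.5052 + 0.6542 + 0.1845 = 2.3439 W/m².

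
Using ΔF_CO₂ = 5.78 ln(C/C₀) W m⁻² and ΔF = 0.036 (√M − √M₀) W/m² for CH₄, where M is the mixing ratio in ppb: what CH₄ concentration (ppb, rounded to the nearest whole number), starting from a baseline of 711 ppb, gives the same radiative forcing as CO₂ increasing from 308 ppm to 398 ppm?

CO₂ forcing: 5.78 × ln(398/308) = 5.78 × 0.256352 = 1.48171 W/m².
Set 0.036(√M − √711) = 1.48171: √M = 1.48171/0.036 + √711 = 41.1586 + 26.6646 = 67.8232.
M = (67.8232)² = 4599.99 ppb.

M ≈ 4600 ppb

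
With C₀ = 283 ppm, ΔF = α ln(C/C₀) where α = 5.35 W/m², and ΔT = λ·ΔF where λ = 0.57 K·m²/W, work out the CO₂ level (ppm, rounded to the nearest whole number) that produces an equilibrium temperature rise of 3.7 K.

Required forcing: ΔF = ΔT/λ = 3.7/0.57 = 6.4912 W/m².
Then ln(C/283) = ΔF/5.35 = 6.4912/5.35 = 1.21331.
So C = 283 × e^1.21331 = 283 × 3.36460 = 952.18 ppm.

C ≈ 952 ppm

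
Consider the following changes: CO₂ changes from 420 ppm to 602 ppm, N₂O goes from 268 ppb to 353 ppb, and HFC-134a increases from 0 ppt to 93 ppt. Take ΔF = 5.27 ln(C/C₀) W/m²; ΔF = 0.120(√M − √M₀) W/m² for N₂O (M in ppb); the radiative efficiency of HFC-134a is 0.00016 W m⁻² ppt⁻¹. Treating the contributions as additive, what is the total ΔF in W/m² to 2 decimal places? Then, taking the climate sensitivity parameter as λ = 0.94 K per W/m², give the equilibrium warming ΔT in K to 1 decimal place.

ΔF = 2.20 W/m²; ΔT = 2.1 K

CO₂: 5.27 × ln(602/420) = 5.27 × ln(1.43333) = 5.27 × 0.36000 = 1.8972 W/m².
N₂O: 0.120 × (√353 − √268) = 0.120 × (18.7883 − 16.3707) = 0.120 × 2.4176 = 0.2901 W/m².
HFC-134a: ΔF = 0.00016 × (93 − 0) = 0.00016 × 93 = 0.0149 W/m².
Total ΔF = 1.8972 + 0.2901 + 0.0149 = 2.2022 W/m².
ΔT = λ ΔF = 0.94 × 2.20 = 2.0680 K.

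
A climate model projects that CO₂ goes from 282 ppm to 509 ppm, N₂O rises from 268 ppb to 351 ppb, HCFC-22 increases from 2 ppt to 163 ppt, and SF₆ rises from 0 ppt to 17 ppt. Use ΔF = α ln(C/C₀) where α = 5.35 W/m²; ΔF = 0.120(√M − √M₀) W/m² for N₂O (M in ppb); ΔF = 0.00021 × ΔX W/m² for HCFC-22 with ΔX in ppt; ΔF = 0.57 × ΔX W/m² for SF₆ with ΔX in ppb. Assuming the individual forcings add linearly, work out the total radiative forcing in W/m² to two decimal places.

ΔF = 3.49 W/m²

CO₂: 5.35 × ln(509/282) = 5.35 × ln(1.80496) = 5.35 × 0.59054 = 3.1594 W/m².
N₂O: 0.120 × (√351 − √268) = 0.120 × (18.7350 − 16.3707) = 0.120 × 2.3643 = 0.2837 W/m².
HCFC-22: ΔF = 0.00021 × (163 − 2) = 0.00021 × 161 = 0.0338 W/m².
SF₆: Δ = 17 − 0 = 17 ppt = 0.017 ppb; ΔF = 0.57 × 0.017 = 0.0097 W/m².
Total ΔF = 3.1594 + 0.2837 + 0.0338 + 0.0097 = 3.4866 W/m².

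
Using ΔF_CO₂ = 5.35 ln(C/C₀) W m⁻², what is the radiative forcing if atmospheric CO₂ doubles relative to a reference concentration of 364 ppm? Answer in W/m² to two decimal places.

ΔF = 5.35 × ln(2) = 5.35 × 0.69315 = 3.7084 W/m².

ΔF = 3.71 W/m²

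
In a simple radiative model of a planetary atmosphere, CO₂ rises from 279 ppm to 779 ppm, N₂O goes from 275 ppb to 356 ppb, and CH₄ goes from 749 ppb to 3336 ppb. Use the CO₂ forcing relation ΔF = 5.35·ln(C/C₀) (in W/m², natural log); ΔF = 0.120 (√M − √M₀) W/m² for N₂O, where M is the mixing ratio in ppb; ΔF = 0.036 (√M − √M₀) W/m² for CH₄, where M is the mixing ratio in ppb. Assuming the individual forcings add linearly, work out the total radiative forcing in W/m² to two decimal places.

ΔF = 6.86 W/m²

CO₂: 5.35 × ln(779/279) = 5.35 × ln(2.79211) = 5.35 × 1.02680 = 5.4934 W/m².
N₂O: 0.120 × (√356 − √275) = 0.120 × (18.8680 − 16.5831) = 0.120 × 2.2849 = 0.2742 W/m².
CH₄: 0.036 × (√3336 − √749) = 0.036 × (57.7581 − 27.3679) = 0.036 × 30.3902 = 1.0940 W/m².
Total ΔF = 5.4934 + 0.2742 + 1.0940 = 6.8616 W/m².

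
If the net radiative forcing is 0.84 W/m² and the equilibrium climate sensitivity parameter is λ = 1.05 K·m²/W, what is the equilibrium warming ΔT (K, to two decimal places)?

ΔT = 0.88 K

ΔT = λ ΔF = 1.05 × 0.84 = 0.8820 K.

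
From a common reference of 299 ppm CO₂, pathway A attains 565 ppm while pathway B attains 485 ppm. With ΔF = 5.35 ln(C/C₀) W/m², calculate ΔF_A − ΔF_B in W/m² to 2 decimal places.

ΔF_A = 5.35 ln(565/299) = 5.35 × 0.63638 = 3.4046 W/m².
ΔF_B = 5.35 ln(485/299) = 5.35 × 0.48371 = 2.5878 W/m².
Difference: 3.4046 − 2.5878 = 0.8168 W/m².
(Equivalently, ΔF_A − ΔF_B = 5.35 ln(565/485) = 5.35 × 0.15268 = 0.8168 W/m².)

ΔF_A − ΔF_B = 0.82 W/m²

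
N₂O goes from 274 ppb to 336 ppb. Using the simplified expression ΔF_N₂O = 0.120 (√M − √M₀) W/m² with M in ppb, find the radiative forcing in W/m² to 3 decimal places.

ΔF = 0.213 W/m²

N₂O: 0.120 × (√336 − √274) = 0.120 × (18.3303 − 16.5529) = 0.120 × 1.7774 = 0.2133 W/m².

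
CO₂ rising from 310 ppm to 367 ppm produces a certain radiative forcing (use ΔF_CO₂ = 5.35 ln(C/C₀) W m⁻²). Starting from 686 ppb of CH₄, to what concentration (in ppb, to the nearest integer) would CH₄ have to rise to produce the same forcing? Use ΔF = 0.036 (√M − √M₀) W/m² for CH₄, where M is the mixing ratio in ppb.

CO₂ forcing: 5.35 × ln(367/310) = 5.35 × 0.168790 = 0.90303 W/m².
Set 0.036(√M − √686) = 0.90303: √M = 0.90303/0.036 + √686 = 25.0842 + 26.1916 = 51.2758.
M = (51.2758)² = 2629.21 ppb.

M ≈ 2629 ppb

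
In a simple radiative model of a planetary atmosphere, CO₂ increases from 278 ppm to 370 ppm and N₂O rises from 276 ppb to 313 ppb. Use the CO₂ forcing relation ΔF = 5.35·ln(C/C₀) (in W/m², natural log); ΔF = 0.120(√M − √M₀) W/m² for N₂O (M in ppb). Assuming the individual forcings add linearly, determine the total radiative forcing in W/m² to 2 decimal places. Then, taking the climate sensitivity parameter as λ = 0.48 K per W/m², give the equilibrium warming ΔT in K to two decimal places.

ΔF = 1.66 W/m²; ΔT = 0.80 K

CO₂: 5.35 × ln(370/278) = 5.35 × ln(1.33094) = 5.35 × 0.28589 = 1.5295 W/m².
N₂O: 0.120 × (√313 − √276) = 0.120 × (17.6918 − 16.6132) = 0.120 × 1.0786 = 0.1294 W/m².
Total ΔF = 1.5295 + 0.1294 = 1.6589 W/m².
ΔT = λ ΔF = 0.48 × 1.66 = 0.7968 K.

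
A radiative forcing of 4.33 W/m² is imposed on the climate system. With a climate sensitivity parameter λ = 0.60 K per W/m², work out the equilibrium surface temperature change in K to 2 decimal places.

ΔT = 2.60 K

ΔT = λ ΔF = 0.60 × 4.33 = 2.5980 K.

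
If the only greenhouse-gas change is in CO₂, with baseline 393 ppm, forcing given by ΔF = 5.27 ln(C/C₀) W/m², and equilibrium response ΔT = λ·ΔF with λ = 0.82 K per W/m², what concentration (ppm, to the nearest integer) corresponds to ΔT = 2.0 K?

C ≈ 624 ppm

Required forcing: ΔF = ΔT/λ = 2.0/0.82 = 2.4390 W/m².
Then ln(C/393) = ΔF/5.27 = 2.4390/5.27 = 0.46281.
So C = 393 × e^0.46281 = 393 × 1.58853 = 624.29 ppm.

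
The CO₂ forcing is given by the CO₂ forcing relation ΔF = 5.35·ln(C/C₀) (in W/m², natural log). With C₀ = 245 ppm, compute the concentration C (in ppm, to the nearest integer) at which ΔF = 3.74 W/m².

Set 5.35 ln(C/245) = 3.74, so ln(C/245) = 3.74/5.35 = 0.69907.
Then C/245 = e^0.69907 = 2.01188, giving C = 245 × 2.01188 = 492.91 ppm.

C ≈ 493 ppm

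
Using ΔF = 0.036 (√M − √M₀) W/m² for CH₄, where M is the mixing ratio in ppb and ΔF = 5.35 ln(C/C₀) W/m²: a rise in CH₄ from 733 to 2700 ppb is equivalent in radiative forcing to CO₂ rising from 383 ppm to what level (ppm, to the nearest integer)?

C ≈ 453 ppm

CH₄ forcing: 0.036 × (√2700 − √733) = 0.036 × (51.9615 − 27.0740) = 0.036 × 24.8875 = 0.89595 W/m².
Set 5.35 ln(C/383) = 0.89595: ln(C/383) = 0.89595/5.35 = 0.16747, so C = 383 × e^0.16747 = 383 × 1.18231 = 452.82 ppm.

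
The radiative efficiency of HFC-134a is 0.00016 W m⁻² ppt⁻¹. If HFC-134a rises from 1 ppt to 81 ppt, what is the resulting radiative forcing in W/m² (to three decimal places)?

ΔF = 0.013 W/m²

HFC-134a: ΔF = 0.00016 × (81 − 1) = 0.00016 × 80 = 0.0128 W/m².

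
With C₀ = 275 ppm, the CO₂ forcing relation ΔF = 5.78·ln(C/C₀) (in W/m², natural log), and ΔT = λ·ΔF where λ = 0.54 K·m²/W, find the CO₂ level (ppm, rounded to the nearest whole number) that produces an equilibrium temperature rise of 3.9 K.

C ≈ 959 ppm

Required forcing: ΔF = ΔT/λ = 3.9/0.54 = 7.2222 W/m².
Then ln(C/275) = ΔF/5.78 = 7.2222/5.78 = 1.24952.
So C = 275 × e^1.24952 = 275 × 3.48867 = 959.38 ppm.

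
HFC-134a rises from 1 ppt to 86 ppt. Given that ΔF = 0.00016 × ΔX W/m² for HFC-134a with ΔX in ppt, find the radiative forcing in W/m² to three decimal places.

ΔF = 0.014 W/m²

HFC-134a: ΔF = 0.00016 × (86 − 1) = 0.00016 × 85 = 0.0136 W/m².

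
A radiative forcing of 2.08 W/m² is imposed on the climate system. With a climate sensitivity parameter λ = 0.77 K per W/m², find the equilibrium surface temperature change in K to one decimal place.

ΔT = λ ΔF = 0.77 × 2.08 = 1.6016 K.

ΔT = 1.6 K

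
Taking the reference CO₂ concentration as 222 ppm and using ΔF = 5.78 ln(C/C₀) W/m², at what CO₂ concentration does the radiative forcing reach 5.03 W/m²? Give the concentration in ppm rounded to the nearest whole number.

C ≈ 530 ppm

Set 5.78 ln(C/222) = 5.03, so ln(C/222) = 5.03/5.78 = 0.87024.
Then C/222 = e^0.87024 = 2.38748, giving C = 222 × 2.38748 = 530.02 ppm.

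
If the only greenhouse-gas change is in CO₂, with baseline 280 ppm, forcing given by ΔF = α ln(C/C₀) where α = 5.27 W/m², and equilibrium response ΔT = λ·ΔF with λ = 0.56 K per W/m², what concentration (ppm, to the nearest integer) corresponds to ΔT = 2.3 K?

Required forcing: ΔF = ΔT/λ = 2.3/0.56 = 4.1071 W/m².
Then ln(C/280) = ΔF/5.27 = 4.1071/5.27 = 0.77934.
So C = 280 × e^0.77934 = 280 × 2.18003 = 610.41 ppm.

C ≈ 610 ppm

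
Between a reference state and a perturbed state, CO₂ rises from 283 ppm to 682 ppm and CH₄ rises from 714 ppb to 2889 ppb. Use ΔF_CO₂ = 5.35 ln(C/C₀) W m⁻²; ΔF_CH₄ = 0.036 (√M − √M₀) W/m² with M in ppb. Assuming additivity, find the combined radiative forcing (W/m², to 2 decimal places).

ΔF = 5.68 W/m²

CO₂: 5.35 × ln(682/283) = 5.35 × ln(2.40989) = 5.35 × 0.87958 = 4.7058 W/m².
CH₄: 0.036 × (√2889 − √714) = 0.036 × (53.7494 − 26.7208) = 0.036 × 27.0286 = 0.9730 W/m².
Total ΔF = 4.7058 + 0.9730 = 5.6788 W/m².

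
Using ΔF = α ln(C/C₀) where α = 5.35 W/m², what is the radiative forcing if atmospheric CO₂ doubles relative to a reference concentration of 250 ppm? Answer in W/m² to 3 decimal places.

ΔF = 3.708 W/m²

ΔF = 5.35 × ln(2) = 5.35 × 0.69315 = 3.7084 W/m².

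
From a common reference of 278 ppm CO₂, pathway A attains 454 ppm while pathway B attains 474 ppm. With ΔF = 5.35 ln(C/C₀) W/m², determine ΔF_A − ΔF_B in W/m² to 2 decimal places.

ΔF_A = 5.35 ln(454/278) = 5.35 × 0.49048 = 2.6241 W/m².
ΔF_B = 5.35 ln(474/278) = 5.35 × 0.53359 = 2.8547 W/m².
Difference: 2.6241 − 2.8547 = -0.2306 W/m².
(Equivalently, ΔF_A − ΔF_B = 5.35 ln(454/474) = 5.35 × -0.04311 = -0.2306 W/m².)

ΔF_A − ΔF_B = -0.23 W/m²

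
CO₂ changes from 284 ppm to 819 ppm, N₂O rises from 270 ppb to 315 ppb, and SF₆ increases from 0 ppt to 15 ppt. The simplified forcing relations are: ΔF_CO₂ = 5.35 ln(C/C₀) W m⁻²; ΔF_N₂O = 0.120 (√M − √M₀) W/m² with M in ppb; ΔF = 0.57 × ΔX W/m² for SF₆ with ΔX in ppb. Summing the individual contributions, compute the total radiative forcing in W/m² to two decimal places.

CO₂: 5.35 × ln(819/284) = 5.35 × ln(2.88380) = 5.35 × 1.05911 = 5.6662 W/m².
N₂O: 0.120 × (√315 − √270) = 0.120 × (17.7482 − 16.4317) = 0.120 × 1.3165 = 0.1580 W/m².
SF₆: Δ = 15 − 0 = 15 ppt = 0.015 ppb; ΔF = 0.57 × 0.015 = 0.0086 W/m².
Total ΔF = 5.6662 + 0.1580 + 0.0086 = 5.8328 W/m².

ΔF = 5.83 W/m²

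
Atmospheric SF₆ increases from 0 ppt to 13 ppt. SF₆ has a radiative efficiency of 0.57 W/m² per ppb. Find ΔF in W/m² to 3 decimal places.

ΔF = 0.007 W/m²

SF₆: Δ = 13 − 0 = 13 ppt = 0.013 ppb; ΔF = 0.57 × 0.013 = 0.0074 W/m².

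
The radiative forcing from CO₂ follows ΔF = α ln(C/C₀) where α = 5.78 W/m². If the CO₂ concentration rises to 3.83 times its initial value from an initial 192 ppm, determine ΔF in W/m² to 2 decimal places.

Because the forcing depends only on the ratio C/C₀, the initial concentration does not enter.
ΔF = 5.78 × ln(3.83) = 5.78 × 1.34286 = 7.7617 W/m².

ΔF = 7.76 W/m²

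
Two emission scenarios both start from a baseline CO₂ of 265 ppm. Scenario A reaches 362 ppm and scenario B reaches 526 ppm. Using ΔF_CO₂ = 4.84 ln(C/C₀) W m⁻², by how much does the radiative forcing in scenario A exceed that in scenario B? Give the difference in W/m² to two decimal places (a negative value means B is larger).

ΔF_A − ΔF_B = -1.81 W/m²

ΔF_A = 4.84 ln(362/265) = 4.84 × 0.31191 = 1.5096 W/m².
ΔF_B = 4.84 ln(526/265) = 4.84 × 0.68557 = 3.3182 W/m².
Difference: 1.5096 − 3.3182 = -1.8086 W/m².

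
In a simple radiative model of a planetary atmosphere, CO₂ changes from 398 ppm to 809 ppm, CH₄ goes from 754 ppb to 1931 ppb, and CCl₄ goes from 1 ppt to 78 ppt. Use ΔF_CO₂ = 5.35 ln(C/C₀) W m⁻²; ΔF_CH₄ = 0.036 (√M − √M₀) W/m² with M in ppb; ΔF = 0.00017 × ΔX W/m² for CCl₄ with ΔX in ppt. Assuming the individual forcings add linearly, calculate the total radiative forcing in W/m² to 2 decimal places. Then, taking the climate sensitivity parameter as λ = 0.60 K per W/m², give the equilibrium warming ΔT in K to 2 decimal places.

ΔF = 4.40 W/m²; ΔT = 2.64 K

CO₂: 5.35 × ln(809/398) = 5.35 × ln(2.03266) = 5.35 × 0.70935 = 3.7950 W/m².
CH₄: 0.036 × (√1931 − √754) = 0.036 × (43.9431 − 27.4591) = 0.036 × 16.4840 = 0.5934 W/m².
CCl₄: ΔF = 0.00017 × (78 − 1) = 0.00017 × 77 = 0.0131 W/m².
Total ΔF = 3.7950 + 0.5934 + 0.0131 = 4.4015 W/m².
ΔT = λ ΔF = 0.60 × 4.40 = 2.6400 K.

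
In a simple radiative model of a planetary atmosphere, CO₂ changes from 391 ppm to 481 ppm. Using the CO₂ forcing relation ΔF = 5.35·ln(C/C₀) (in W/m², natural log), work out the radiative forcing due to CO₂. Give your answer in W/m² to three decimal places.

ΔF = 1.108 W/m²

CO₂ absorption bands are partially saturated, so forcing scales with the logarithm of the concentration ratio.
CO₂: 5.35 × ln(481/391) = 5.35 × ln(1.23018) = 5.35 × 0.20716 = 1.1083 W/m².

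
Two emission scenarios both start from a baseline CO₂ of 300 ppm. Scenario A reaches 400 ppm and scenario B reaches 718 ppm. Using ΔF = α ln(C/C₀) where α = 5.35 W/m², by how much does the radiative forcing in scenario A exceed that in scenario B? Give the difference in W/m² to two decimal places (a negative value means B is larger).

ΔF_A − ΔF_B = -3.13 W/m²

ΔF_A = 5.35 ln(400/300) = 5.35 × 0.28768 = 1.5391 W/m².
ΔF_B = 5.35 ln(718/300) = 5.35 × 0.87269 = 4.6689 W/m².
Difference: 1.5391 − 4.6689 = -3.1298 W/m².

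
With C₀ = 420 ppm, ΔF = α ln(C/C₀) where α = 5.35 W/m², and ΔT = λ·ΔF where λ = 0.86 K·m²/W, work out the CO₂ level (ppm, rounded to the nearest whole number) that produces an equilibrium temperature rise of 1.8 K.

Required forcing: ΔF = ΔT/λ = 1.8/0.86 = 2.0930 W/m².
Then ln(C/420) = ΔF/5.35 = 2.0930/5.35 = 0.39121.
So C = 420 × e^0.39121 = 420 × 1.47877 = 621.08 ppm.

C ≈ 621 ppm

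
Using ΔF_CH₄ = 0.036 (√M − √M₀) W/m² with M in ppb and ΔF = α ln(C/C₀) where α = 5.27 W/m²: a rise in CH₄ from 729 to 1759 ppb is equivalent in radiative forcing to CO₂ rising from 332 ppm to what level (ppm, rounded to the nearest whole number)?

C ≈ 368 ppm

CH₄ forcing: 0.036 × (√1759 − √729) = 0.036 × (41.9404 − 27.0000) = 0.036 × 14.9404 = 0.53785 W/m².
Set 5.27 ln(C/332) = 0.53785: ln(C/332) = 0.53785/5.27 = 0.10206, so C = 332 × e^0.10206 = 332 × 1.10745 = 367.67 ppm.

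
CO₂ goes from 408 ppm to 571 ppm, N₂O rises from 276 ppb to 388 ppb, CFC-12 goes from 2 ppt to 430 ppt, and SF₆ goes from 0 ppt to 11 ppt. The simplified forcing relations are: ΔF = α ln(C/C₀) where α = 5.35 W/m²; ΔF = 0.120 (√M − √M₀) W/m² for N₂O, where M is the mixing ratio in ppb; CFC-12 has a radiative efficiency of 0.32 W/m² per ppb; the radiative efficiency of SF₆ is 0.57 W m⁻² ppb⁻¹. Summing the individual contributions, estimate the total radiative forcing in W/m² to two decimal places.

ΔF = 2.31 W/m²

CO₂: 5.35 × ln(571/408) = 5.35 × ln(1.39951) = 5.35 × 0.33612 = 1.7982 W/m².
N₂O: 0.120 × (√388 − √276) = 0.120 × (19.6977 − 16.6132) = 0.120 × 3.0845 = 0.3701 W/m².
CFC-12: Δ = 430 − 2 = 428 ppt = 0.428 ppb; ΔF = 0.32 × 0.428 = 0.1370 W/m².
SF₆: Δ = 11 − 0 = 11 ppt = 0.011 ppb; ΔF = 0.57 × 0.011 = 0.0063 W/m².
Total ΔF = 1.7982 + 0.3701 + 0.1370 + 0.0063 = 2.3116 W/m².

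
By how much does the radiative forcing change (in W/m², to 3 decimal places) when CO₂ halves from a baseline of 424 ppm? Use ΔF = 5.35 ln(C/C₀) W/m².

ΔF = 5.35 × ln(0.5) = 5.35 × -0.69315 = -3.7084 W/m².

ΔF = -3.708 W/m²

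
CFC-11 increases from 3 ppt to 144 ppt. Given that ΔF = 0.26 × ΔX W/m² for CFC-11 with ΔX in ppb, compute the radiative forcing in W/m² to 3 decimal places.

CFC-11: Δ = 144 − 3 = 141 ppt = 0.141 ppb; ΔF = 0.26 × 0.141 = 0.0367 W/m².

ΔF = 0.037 W/m²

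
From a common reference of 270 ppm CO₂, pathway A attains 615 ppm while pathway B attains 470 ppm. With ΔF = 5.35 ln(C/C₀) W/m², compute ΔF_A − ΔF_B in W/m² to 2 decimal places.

ΔF_A − ΔF_B = 1.44 W/m²

ΔF_A = 5.35 ln(615/270) = 5.35 × 0.82320 = 4.4041 W/m².
ΔF_B = 5.35 ln(470/270) = 5.35 × 0.55431 = 2.9656 W/m².
Difference: 4.4041 − 2.9656 = 1.4385 W/m².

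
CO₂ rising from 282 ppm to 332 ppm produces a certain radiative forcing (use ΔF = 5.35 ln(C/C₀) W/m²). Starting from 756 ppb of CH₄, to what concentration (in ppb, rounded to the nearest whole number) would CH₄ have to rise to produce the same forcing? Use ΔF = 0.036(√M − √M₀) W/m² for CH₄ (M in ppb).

M ≈ 2678 ppb

CO₂ forcing: 5.35 × ln(332/282) = 5.35 × 0.163228 = 0.87327 W/m².
Set 0.036(√M − √756) = 0.87327: √M = 0.87327/0.036 + √756 = 24.2575 + 27.4955 = 51.7530.
M = (51.7530)² = 2678.37 ppb.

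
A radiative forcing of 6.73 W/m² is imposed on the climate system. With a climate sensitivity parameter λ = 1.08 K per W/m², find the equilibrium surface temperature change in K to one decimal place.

ΔT = λ ΔF = 1.08 × 6.73 = 7.2684 K.

ΔT = 7.3 K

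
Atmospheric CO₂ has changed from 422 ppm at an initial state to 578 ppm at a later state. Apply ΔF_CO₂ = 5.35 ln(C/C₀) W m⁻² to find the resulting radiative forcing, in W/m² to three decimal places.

ΔF = 1.683 W/m²

CO₂ absorption bands are partially saturated, so forcing scales with the logarithm of the concentration ratio.
CO₂: 5.35 × ln(578/422) = 5.35 × ln(1.36967) = 5.35 × 0.31457 = 1.6829 W/m².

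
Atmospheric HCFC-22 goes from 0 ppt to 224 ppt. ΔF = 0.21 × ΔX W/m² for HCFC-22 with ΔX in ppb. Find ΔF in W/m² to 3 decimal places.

ΔF = 0.047 W/m²

HCFC-22: Δ = 224 − 0 = 224 ppt = 0.224 ppb; ΔF = 0.21 × 0.224 = 0.0470 W/m².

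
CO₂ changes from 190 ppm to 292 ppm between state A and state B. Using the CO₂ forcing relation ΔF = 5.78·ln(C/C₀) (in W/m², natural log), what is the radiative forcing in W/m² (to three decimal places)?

ΔF = 2.484 W/m²

CO₂: 5.78 × ln(292/190) = 5.78 × ln(1.53684) = 5.78 × 0.42973 = 2.4838 W/m².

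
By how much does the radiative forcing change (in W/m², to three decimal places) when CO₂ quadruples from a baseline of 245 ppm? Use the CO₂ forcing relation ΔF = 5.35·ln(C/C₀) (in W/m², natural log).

ΔF = 7.417 W/m²

ΔF = 5.35 × ln(4) = 5.35 × 1.38629 = 7.4167 W/m².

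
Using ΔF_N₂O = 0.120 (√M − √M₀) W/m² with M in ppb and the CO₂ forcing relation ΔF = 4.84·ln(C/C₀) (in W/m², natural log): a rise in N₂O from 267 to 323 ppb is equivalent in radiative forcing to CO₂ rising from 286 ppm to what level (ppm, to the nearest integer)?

N₂O forcing: 0.120 × (√323 − √267) = 0.120 × (17.9722 − 16.3401) = 0.120 × 1.6321 = 0.19585 W/m².
Set 4.84 ln(C/286) = 0.19585: ln(C/286) = 0.19585/4.84 = 0.04046, so C = 286 × e^0.04046 = 286 × 1.04129 = 297.81 ppm.

C ≈ 298 ppm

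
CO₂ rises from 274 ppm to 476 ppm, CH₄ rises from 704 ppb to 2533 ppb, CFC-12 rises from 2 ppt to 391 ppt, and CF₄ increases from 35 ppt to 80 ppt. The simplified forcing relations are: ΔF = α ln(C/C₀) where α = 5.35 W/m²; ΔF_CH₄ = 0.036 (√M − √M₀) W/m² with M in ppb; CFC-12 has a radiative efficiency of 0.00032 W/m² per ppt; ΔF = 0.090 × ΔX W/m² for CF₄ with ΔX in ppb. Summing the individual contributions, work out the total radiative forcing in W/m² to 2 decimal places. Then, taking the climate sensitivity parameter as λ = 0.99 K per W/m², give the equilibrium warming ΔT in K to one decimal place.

CO₂: 5.35 × ln(476/274) = 5.35 × ln(1.73723) = 5.35 × 0.55229 = 2.9548 W/m².
CH₄: 0.036 × (√2533 − √704) = 0.036 × (50.3289 − 26.5330) = 0.036 × 23.7959 = 0.8567 W/m².
CFC-12: ΔF = 0.00032 × (391 − 2) = 0.00032 × 389 = 0.1245 W/m².
CF₄: Δ = 80 − 35 = 45 ppt = 0.045 ppb; ΔF = 0.090 × 0.045 = 0.0041 W/m².
Total ΔF = 2.9548 + 0.8567 + 0.1245 + 0.0041 = 3.9401 W/m².
ΔT = λ ΔF = 0.99 × 3.94 = 3.9006 K.

ΔF = 3.94 W/m²; ΔT = 3.9 K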